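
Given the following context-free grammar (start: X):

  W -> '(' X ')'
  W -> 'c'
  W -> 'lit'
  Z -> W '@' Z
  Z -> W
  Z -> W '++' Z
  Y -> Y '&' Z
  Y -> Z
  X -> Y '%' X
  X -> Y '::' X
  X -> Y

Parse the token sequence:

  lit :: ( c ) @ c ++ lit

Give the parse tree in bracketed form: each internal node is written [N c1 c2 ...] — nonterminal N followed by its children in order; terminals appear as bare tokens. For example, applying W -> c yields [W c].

X
Y :: X
Z :: X
W :: X
lit :: X
lit :: Y
lit :: Z
lit :: W @ Z
lit :: ( X ) @ Z
lit :: ( Y ) @ Z
lit :: ( Z ) @ Z
lit :: ( W ) @ Z
lit :: ( c ) @ Z
lit :: ( c ) @ W ++ Z
lit :: ( c ) @ c ++ Z
lit :: ( c ) @ c ++ W
lit :: ( c ) @ c ++ lit

[X [Y [Z [W lit]]] :: [X [Y [Z [W ( [X [Y [Z [W c]]]] )] @ [Z [W c] ++ [Z [W lit]]]]]]]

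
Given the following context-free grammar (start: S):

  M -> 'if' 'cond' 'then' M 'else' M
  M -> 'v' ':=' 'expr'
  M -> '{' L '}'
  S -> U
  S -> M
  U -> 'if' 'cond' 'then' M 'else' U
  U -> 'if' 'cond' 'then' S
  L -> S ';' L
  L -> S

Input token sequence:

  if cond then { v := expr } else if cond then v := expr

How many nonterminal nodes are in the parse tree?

[S [U if cond then [M { [L [S [M v := expr]]] }] else [U if cond then [S [M v := expr]]]]]

9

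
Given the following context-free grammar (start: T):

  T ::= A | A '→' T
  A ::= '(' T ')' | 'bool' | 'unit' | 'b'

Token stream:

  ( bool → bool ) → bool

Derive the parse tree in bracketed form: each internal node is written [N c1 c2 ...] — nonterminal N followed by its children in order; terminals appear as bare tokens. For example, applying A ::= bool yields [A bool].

[T [A ( [T [A bool] → [T [A bool]]] )] → [T [A bool]]]

T
A → T
( T ) → T
( A → T ) → T
( bool → T ) → T
( bool → A ) → T
( bool → bool ) → T
( bool → bool ) → A
( bool → bool ) → bool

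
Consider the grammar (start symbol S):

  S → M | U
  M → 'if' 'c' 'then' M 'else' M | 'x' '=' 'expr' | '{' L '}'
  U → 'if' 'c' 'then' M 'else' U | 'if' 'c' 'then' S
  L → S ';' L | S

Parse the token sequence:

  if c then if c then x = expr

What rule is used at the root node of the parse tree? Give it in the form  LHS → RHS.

[S [U if c then [S [U if c then [S [M x = expr]]]]]]

S → U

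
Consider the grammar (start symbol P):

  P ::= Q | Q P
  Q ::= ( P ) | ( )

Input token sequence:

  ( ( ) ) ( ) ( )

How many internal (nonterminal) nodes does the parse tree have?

[P [Q ( [P [Q ( )]] )] [P [Q ( )] [P [Q ( )]]]]

8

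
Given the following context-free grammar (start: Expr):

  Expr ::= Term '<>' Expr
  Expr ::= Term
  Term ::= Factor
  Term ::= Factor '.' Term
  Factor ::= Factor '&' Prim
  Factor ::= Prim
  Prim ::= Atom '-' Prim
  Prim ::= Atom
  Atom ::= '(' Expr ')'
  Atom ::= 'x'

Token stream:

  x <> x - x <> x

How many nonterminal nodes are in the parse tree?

17

[Expr [Term [Factor [Prim [Atom x]]]] <> [Expr [Term [Factor [Prim [Atom x] - [Prim [Atom x]]]]] <> [Expr [Term [Factor [Prim [Atom x]]]]]]]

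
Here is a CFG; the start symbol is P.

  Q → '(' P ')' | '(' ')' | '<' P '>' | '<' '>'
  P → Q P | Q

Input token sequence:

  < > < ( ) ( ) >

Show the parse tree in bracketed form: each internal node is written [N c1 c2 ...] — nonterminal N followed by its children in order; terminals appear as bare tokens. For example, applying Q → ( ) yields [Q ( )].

[P [Q < >] [P [Q < [P [Q ( )] [P [Q ( )]]] >]]]

P
Q P
< > P
< > Q
< > < P >
< > < Q P >
< > < ( ) P >
< > < ( ) Q >
< > < ( ) ( ) >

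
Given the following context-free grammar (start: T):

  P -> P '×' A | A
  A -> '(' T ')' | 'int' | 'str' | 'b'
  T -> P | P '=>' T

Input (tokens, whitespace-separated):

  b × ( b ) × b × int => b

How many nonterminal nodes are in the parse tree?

15

[T [P [P [P [P [A b]] × [A ( [T [P [A b]]] )]] × [A b]] × [A int]] => [T [P [A b]]]]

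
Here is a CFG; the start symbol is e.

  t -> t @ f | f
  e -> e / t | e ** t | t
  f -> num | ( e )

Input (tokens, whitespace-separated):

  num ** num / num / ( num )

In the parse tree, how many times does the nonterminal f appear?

[e [e [e [e [t [f num]]] ** [t [f num]]] / [t [f num]]] / [t [f ( [e [t [f num]]] )]]]

5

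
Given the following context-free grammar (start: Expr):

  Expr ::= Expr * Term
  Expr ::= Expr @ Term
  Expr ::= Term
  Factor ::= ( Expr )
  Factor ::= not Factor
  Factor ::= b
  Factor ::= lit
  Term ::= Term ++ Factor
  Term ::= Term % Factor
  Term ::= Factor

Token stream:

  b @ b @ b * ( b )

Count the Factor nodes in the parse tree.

5

[Expr [Expr [Expr [Expr [Term [Factor b]]] @ [Term [Factor b]]] @ [Term [Factor b]]] * [Term [Factor ( [Expr [Term [Factor b]]] )]]]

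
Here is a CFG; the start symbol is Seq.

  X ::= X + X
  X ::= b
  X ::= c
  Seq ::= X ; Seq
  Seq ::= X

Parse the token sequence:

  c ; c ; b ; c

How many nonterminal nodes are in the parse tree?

[Seq [X c] ; [Seq [X c] ; [Seq [X b] ; [Seq [X c]]]]]

8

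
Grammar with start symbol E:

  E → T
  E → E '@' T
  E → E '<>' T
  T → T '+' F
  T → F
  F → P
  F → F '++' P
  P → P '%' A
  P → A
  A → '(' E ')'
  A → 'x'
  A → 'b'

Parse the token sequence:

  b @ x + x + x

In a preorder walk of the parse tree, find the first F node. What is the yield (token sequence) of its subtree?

[E [E [T [F [P [A b]]]]] @ [T [T [T [F [P [A x]]]] + [F [P [A x]]]] + [F [P [A x]]]]]

b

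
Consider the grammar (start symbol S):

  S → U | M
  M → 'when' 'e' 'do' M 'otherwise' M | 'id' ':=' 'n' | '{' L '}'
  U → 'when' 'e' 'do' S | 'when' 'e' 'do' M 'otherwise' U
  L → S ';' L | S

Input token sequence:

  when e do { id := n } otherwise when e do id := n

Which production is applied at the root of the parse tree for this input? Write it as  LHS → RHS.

[S [U when e do [M { [L [S [M id := n]]] }] otherwise [U when e do [S [M id := n]]]]]

S → U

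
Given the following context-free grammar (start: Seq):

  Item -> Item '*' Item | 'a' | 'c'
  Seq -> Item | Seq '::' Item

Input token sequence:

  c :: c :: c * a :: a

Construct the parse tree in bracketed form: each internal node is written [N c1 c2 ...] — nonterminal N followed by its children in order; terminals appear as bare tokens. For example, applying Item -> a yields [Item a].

[Seq [Seq [Seq [Seq [Item c]] :: [Item c]] :: [Item [Item c] * [Item a]]] :: [Item a]]

Seq
Seq :: Item
Seq :: Item :: Item
Seq :: Item :: Item :: Item
Item :: Item :: Item :: Item
c :: Item :: Item :: Item
c :: c :: Item :: Item
c :: c :: Item * Item :: Item
c :: c :: c * Item :: Item
c :: c :: c * a :: Item
c :: c :: c * a :: a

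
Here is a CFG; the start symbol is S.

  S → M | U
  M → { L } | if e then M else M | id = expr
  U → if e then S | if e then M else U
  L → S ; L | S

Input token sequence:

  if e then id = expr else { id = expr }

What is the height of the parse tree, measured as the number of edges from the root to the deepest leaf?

[S [M if e then [M id = expr] else [M { [L [S [M id = expr]]] }]]]

6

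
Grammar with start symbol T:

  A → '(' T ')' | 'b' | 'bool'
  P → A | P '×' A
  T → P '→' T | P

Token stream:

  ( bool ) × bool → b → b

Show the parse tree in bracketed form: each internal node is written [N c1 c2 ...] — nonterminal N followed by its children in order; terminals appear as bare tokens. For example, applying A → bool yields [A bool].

[T [P [P [A ( [T [P [A bool]]] )]] × [A bool]] → [T [P [A b]] → [T [P [A b]]]]]

T
P → T
P × A → T
A × A → T
( T ) × A → T
( P ) × A → T
( A ) × A → T
( bool ) × A → T
( bool ) × bool → T
( bool ) × bool → P → T
( bool ) × bool → A → T
( bool ) × bool → b → T
( bool ) × bool → b → P
( bool ) × bool → b → A
( bool ) × bool → b → b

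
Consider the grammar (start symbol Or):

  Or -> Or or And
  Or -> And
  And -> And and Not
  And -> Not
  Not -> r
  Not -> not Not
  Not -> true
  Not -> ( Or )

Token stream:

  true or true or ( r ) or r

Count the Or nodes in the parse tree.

5

[Or [Or [Or [Or [And [Not true]]] or [And [Not true]]] or [And [Not ( [Or [And [Not r]]] )]]] or [And [Not r]]]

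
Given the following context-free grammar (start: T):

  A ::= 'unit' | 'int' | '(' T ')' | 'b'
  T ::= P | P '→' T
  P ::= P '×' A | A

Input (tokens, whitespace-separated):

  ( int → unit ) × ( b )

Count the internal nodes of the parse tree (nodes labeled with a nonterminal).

[T [P [P [A ( [T [P [A int]] → [T [P [A unit]]]] )]] × [A ( [T [P [A b]]] )]]]

14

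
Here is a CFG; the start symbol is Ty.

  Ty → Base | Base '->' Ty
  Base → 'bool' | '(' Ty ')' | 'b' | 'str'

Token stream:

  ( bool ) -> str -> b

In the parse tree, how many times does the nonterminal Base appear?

4

[Ty [Base ( [Ty [Base bool]] )] -> [Ty [Base str] -> [Ty [Base b]]]]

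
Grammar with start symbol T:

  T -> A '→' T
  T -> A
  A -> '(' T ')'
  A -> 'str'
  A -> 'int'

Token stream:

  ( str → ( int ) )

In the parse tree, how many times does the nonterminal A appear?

4

[T [A ( [T [A str] → [T [A ( [T [A int]] )]]] )]]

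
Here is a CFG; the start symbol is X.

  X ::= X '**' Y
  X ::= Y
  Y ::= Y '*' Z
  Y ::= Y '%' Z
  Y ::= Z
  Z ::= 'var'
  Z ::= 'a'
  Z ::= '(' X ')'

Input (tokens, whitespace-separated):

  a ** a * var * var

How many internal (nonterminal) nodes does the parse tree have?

[X [X [Y [Z a]]] ** [Y [Y [Y [Z a]] * [Z var]] * [Z var]]]

10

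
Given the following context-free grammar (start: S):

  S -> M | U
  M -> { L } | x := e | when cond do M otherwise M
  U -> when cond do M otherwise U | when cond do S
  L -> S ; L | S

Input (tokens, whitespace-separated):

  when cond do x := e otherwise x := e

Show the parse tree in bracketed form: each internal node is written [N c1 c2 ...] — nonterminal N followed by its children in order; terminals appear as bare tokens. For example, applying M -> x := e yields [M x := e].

S
M
when cond do M otherwise M
when cond do x := e otherwise M
when cond do x := e otherwise x := e

[S [M when cond do [M x := e] otherwise [M x := e]]]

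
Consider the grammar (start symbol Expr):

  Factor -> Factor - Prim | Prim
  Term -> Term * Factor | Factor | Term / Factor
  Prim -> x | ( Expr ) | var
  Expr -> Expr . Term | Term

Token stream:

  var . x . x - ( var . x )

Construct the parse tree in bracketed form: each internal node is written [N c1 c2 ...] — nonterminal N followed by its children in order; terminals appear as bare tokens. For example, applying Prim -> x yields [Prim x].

Expr
Expr . Term
Expr . Term . Term
Term . Term . Term
Factor . Term . Term
Prim . Term . Term
var . Term . Term
var . Factor . Term
var . Prim . Term
var . x . Term
var . x . Factor
var . x . Factor - Prim
var . x . Prim - Prim
var . x . x - Prim
var . x . x - ( Expr )
var . x . x - ( Expr . Term )
var . x . x - ( Term . Term )
var . x . x - ( Factor . Term )
var . x . x - ( Prim . Term )
var . x . x - ( var . Term )
var . x . x - ( var . Factor )
var . x . x - ( var . Prim )
var . x . x - ( var . x )

[Expr [Expr [Expr [Term [Factor [Prim var]]]] . [Term [Factor [Prim x]]]] . [Term [Factor [Factor [Prim x]] - [Prim ( [Expr [Expr [Term [Factor [Prim var]]]] . [Term [Factor [Prim x]]]] )]]]]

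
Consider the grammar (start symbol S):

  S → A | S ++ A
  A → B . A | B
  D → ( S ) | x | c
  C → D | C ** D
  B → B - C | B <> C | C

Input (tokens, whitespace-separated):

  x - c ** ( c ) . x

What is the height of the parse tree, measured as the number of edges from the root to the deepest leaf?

10

[S [A [B [B [C [D x]]] - [C [C [D c]] ** [D ( [S [A [B [C [D c]]]]] )]]] . [A [B [C [D x]]]]]]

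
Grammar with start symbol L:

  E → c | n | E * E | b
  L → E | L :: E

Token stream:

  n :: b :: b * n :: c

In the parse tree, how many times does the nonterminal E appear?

6

[L [L [L [L [E n]] :: [E b]] :: [E [E b] * [E n]]] :: [E c]]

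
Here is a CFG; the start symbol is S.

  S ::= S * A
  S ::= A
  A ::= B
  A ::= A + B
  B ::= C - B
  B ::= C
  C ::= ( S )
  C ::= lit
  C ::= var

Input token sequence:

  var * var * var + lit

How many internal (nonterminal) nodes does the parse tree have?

[S [S [S [A [B [C var]]]] * [A [B [C var]]]] * [A [A [B [C var]]] + [B [C lit]]]]

15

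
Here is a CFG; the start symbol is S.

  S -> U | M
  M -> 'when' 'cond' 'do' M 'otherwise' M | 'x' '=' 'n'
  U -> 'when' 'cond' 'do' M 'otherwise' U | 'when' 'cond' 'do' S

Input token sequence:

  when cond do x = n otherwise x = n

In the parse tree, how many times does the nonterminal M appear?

[S [M when cond do [M x = n] otherwise [M x = n]]]

3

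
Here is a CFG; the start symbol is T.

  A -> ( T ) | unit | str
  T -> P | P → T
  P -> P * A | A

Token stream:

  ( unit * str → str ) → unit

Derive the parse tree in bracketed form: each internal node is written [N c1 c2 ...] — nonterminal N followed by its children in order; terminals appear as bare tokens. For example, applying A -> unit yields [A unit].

T
P → T
A → T
( T ) → T
( P → T ) → T
( P * A → T ) → T
( A * A → T ) → T
( unit * A → T ) → T
( unit * str → T ) → T
( unit * str → P ) → T
( unit * str → A ) → T
( unit * str → str ) → T
( unit * str → str ) → P
( unit * str → str ) → A
( unit * str → str ) → unit

[T [P [A ( [T [P [P [A unit]] * [A str]] → [T [P [A str]]]] )]] → [T [P [A unit]]]]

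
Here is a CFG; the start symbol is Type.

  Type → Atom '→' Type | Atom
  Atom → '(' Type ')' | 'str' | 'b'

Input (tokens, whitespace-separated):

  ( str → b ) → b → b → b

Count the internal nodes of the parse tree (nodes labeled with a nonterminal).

12

[Type [Atom ( [Type [Atom str] → [Type [Atom b]]] )] → [Type [Atom b] → [Type [Atom b] → [Type [Atom b]]]]]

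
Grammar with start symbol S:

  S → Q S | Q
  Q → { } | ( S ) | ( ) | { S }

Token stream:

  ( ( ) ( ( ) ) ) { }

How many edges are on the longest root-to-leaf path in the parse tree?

[S [Q ( [S [Q ( )] [S [Q ( [S [Q ( )]] )]]] )] [S [Q { }]]]

7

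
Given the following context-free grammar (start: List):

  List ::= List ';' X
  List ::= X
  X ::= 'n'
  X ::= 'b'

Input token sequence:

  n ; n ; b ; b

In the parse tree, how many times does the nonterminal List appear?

4

[List [List [List [List [X n]] ; [X n]] ; [X b]] ; [X b]]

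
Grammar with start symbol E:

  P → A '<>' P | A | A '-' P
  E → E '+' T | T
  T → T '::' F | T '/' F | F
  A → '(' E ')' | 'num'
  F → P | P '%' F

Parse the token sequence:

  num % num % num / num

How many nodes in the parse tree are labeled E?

1

[E [T [T [F [P [A num]] % [F [P [A num]] % [F [P [A num]]]]]] / [F [P [A num]]]]]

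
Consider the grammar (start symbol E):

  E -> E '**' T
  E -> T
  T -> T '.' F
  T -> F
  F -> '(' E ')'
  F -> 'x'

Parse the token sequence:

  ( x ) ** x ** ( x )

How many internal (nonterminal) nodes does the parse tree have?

15

[E [E [E [T [F ( [E [T [F x]]] )]]] ** [T [F x]]] ** [T [F ( [E [T [F x]]] )]]]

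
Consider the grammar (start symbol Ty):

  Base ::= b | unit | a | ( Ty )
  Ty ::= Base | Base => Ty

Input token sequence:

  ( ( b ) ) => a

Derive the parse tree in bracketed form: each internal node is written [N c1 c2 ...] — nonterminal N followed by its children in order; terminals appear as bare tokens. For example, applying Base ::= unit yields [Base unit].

Ty
Base => Ty
( Ty ) => Ty
( Base ) => Ty
( ( Ty ) ) => Ty
( ( Base ) ) => Ty
( ( b ) ) => Ty
( ( b ) ) => Base
( ( b ) ) => a

[Ty [Base ( [Ty [Base ( [Ty [Base b]] )]] )] => [Ty [Base a]]]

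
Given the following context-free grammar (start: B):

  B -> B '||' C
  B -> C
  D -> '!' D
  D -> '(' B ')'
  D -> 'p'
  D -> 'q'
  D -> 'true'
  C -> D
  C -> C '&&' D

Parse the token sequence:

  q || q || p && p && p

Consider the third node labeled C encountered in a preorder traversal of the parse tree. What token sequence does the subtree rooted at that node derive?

p && p && p

[B [B [B [C [D q]]] || [C [D q]]] || [C [C [C [D p]] && [D p]] && [D p]]]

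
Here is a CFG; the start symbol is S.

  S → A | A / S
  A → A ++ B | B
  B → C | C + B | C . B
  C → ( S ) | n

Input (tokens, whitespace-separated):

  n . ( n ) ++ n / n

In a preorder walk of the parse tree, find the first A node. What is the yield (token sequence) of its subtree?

n . ( n ) ++ n

[S [A [A [B [C n] . [B [C ( [S [A [B [C n]]]] )]]]] ++ [B [C n]]] / [S [A [B [C n]]]]]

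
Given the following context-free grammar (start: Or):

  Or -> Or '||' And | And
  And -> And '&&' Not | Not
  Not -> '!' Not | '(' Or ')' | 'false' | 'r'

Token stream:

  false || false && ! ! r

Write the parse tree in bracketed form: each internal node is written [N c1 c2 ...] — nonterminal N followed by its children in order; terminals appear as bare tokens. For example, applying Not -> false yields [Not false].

Or
Or || And
And || And
Not || And
false || And
false || And && Not
false || Not && Not
false || false && Not
false || false && ! Not
false || false && ! ! Not
false || false && ! ! r

[Or [Or [And [Not false]]] || [And [And [Not false]] && [Not ! [Not ! [Not r]]]]]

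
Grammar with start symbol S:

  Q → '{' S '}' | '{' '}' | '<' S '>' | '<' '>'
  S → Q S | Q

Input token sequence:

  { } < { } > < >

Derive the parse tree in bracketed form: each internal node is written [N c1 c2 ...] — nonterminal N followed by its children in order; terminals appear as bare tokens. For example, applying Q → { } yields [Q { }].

[S [Q { }] [S [Q < [S [Q { }]] >] [S [Q < >]]]]

S
Q S
{ } S
{ } Q S
{ } < S > S
{ } < Q > S
{ } < { } > S
{ } < { } > Q
{ } < { } > < >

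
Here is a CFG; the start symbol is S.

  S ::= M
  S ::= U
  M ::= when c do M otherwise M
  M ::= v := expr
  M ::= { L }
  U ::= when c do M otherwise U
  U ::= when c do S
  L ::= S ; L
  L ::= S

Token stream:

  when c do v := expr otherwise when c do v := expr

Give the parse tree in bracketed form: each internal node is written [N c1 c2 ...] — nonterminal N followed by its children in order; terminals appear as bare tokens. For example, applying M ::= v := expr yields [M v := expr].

S
U
when c do M otherwise U
when c do v := expr otherwise U
when c do v := expr otherwise when c do S
when c do v := expr otherwise when c do M
when c do v := expr otherwise when c do v := expr

[S [U when c do [M v := expr] otherwise [U when c do [S [M v := expr]]]]]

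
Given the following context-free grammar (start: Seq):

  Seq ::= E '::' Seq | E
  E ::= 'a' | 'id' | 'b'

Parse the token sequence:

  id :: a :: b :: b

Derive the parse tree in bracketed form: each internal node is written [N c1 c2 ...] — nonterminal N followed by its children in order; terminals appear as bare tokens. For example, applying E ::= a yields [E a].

Seq
E :: Seq
id :: Seq
id :: E :: Seq
id :: a :: Seq
id :: a :: E :: Seq
id :: a :: b :: Seq
id :: a :: b :: E
id :: a :: b :: b

[Seq [E id] :: [Seq [E a] :: [Seq [E b] :: [Seq [E b]]]]]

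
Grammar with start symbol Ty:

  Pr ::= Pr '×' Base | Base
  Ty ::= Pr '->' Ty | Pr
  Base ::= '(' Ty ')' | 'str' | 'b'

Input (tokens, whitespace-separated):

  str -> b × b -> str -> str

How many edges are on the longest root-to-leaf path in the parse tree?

6

[Ty [Pr [Base str]] -> [Ty [Pr [Pr [Base b]] × [Base b]] -> [Ty [Pr [Base str]] -> [Ty [Pr [Base str]]]]]]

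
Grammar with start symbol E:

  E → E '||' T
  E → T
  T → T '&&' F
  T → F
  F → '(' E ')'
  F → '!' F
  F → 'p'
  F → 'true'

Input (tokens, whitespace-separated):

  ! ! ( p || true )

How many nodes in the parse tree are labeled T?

3

[E [T [F ! [F ! [F ( [E [E [T [F p]]] || [T [F true]]] )]]]]]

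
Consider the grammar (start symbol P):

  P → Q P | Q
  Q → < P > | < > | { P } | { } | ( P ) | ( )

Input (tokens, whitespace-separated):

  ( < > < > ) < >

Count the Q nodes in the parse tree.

[P [Q ( [P [Q < >] [P [Q < >]]] )] [P [Q < >]]]

4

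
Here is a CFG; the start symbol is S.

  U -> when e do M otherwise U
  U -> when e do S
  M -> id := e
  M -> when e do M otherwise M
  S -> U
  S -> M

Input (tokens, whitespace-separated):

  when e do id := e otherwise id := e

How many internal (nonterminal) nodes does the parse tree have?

[S [M when e do [M id := e] otherwise [M id := e]]]

4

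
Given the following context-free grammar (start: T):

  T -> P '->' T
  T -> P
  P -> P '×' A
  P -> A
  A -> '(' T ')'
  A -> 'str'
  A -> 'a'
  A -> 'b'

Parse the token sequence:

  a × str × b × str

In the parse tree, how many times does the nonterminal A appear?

[T [P [P [P [P [A a]] × [A str]] × [A b]] × [A str]]]

4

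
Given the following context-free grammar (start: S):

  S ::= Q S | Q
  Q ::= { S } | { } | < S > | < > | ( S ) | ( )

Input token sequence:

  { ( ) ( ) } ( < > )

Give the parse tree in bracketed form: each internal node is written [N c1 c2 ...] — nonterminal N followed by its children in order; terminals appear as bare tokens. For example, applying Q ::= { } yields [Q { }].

S
Q S
{ S } S
{ Q S } S
{ ( ) S } S
{ ( ) Q } S
{ ( ) ( ) } S
{ ( ) ( ) } Q
{ ( ) ( ) } ( S )
{ ( ) ( ) } ( Q )
{ ( ) ( ) } ( < > )

[S [Q { [S [Q ( )] [S [Q ( )]]] }] [S [Q ( [S [Q < >]] )]]]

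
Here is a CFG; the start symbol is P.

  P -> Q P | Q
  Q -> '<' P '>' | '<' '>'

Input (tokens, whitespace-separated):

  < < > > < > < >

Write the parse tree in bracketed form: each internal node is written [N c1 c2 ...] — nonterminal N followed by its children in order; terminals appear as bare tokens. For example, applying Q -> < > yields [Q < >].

[P [Q < [P [Q < >]] >] [P [Q < >] [P [Q < >]]]]

P
Q P
< P > P
< Q > P
< < > > P
< < > > Q P
< < > > < > P
< < > > < > Q
< < > > < > < >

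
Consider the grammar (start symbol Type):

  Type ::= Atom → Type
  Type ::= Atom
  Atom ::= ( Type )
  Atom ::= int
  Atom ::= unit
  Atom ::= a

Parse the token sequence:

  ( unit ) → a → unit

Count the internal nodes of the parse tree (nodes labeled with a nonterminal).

8

[Type [Atom ( [Type [Atom unit]] )] → [Type [Atom a] → [Type [Atom unit]]]]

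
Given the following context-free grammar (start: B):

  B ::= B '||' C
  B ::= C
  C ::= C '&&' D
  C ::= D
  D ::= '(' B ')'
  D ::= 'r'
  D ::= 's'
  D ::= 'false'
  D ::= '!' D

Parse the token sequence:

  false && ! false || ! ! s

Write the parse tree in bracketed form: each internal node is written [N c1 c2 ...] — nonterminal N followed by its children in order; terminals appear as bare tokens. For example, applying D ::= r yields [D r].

[B [B [C [C [D false]] && [D ! [D false]]]] || [C [D ! [D ! [D s]]]]]

B
B || C
C || C
C && D || C
D && D || C
false && D || C
false && ! D || C
false && ! false || C
false && ! false || D
false && ! false || ! D
false && ! false || ! ! D
false && ! false || ! ! s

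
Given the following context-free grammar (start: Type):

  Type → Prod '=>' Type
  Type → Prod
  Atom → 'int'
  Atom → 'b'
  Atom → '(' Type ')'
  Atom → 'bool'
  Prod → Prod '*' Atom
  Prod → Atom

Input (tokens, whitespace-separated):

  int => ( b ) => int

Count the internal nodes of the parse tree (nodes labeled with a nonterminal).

12

[Type [Prod [Atom int]] => [Type [Prod [Atom ( [Type [Prod [Atom b]]] )]] => [Type [Prod [Atom int]]]]]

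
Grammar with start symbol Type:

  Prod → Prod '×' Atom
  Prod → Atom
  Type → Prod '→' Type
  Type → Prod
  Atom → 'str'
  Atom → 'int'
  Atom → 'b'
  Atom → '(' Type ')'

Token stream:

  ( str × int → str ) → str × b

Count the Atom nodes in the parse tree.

6

[Type [Prod [Atom ( [Type [Prod [Prod [Atom str]] × [Atom int]] → [Type [Prod [Atom str]]]] )]] → [Type [Prod [Prod [Atom str]] × [Atom b]]]]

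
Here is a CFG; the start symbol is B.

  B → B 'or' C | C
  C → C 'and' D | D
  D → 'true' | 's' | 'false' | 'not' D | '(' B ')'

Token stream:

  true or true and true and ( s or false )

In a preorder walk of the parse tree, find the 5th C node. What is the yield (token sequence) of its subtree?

[B [B [C [D true]]] or [C [C [C [D true]] and [D true]] and [D ( [B [B [C [D s]]] or [C [D false]]] )]]]

s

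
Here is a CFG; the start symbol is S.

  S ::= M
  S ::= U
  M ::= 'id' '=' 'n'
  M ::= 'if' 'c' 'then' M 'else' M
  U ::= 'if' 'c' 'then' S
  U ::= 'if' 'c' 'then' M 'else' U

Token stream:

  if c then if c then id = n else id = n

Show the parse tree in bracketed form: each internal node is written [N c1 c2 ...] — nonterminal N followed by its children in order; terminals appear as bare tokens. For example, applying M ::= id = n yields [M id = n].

[S [U if c then [S [M if c then [M id = n] else [M id = n]]]]]

S
U
if c then S
if c then M
if c then if c then M else M
if c then if c then id = n else M
if c then if c then id = n else id = n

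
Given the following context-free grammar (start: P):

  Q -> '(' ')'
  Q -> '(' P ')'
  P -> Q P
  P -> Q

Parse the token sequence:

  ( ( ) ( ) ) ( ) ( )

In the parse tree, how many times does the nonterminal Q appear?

5

[P [Q ( [P [Q ( )] [P [Q ( )]]] )] [P [Q ( )] [P [Q ( )]]]]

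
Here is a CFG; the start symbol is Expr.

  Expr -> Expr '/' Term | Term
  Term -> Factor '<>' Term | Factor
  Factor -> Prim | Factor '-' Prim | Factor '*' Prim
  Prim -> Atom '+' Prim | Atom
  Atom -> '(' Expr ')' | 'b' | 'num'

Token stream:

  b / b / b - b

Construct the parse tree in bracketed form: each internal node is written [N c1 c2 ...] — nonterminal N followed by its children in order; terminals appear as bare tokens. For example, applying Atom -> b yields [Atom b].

[Expr [Expr [Expr [Term [Factor [Prim [Atom b]]]]] / [Term [Factor [Prim [Atom b]]]]] / [Term [Factor [Factor [Prim [Atom b]]] - [Prim [Atom b]]]]]

Expr
Expr / Term
Expr / Term / Term
Term / Term / Term
Factor / Term / Term
Prim / Term / Term
Atom / Term / Term
b / Term / Term
b / Factor / Term
b / Prim / Term
b / Atom / Term
b / b / Term
b / b / Factor
b / b / Factor - Prim
b / b / Prim - Prim
b / b / Atom - Prim
b / b / b - Prim
b / b / b - Atom
b / b / b - b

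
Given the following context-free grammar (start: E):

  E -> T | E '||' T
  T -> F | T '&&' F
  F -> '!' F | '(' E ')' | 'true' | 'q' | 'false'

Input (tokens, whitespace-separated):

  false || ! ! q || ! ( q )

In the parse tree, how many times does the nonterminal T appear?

[E [E [E [T [F false]]] || [T [F ! [F ! [F q]]]]] || [T [F ! [F ( [E [T [F q]]] )]]]]

4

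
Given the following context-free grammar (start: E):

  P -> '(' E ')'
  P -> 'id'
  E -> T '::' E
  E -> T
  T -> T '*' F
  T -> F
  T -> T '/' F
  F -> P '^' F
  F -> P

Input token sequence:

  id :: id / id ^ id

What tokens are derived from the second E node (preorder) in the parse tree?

id / id ^ id

[E [T [F [P id]]] :: [E [T [T [F [P id]]] / [F [P id] ^ [F [P id]]]]]]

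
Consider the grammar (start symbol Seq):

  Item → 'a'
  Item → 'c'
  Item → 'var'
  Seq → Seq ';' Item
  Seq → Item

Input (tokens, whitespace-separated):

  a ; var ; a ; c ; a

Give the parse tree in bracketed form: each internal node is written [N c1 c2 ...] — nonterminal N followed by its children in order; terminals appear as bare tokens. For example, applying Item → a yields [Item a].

[Seq [Seq [Seq [Seq [Seq [Item a]] ; [Item var]] ; [Item a]] ; [Item c]] ; [Item a]]

Seq
Seq ; Item
Seq ; Item ; Item
Seq ; Item ; Item ; Item
Seq ; Item ; Item ; Item ; Item
Item ; Item ; Item ; Item ; Item
a ; Item ; Item ; Item ; Item
a ; var ; Item ; Item ; Item
a ; var ; a ; Item ; Item
a ; var ; a ; c ; Item
a ; var ; a ; c ; a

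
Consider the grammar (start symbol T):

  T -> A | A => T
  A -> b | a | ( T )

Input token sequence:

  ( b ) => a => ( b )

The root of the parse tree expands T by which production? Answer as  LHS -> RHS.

[T [A ( [T [A b]] )] => [T [A a] => [T [A ( [T [A b]] )]]]]

T -> A => T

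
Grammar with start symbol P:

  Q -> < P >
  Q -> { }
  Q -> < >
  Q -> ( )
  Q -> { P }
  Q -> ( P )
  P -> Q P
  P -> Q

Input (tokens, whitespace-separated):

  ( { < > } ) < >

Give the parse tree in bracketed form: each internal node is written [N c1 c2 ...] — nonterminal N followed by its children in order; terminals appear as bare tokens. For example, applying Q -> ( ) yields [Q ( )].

[P [Q ( [P [Q { [P [Q < >]] }]] )] [P [Q < >]]]

P
Q P
( P ) P
( Q ) P
( { P } ) P
( { Q } ) P
( { < > } ) P
( { < > } ) Q
( { < > } ) < >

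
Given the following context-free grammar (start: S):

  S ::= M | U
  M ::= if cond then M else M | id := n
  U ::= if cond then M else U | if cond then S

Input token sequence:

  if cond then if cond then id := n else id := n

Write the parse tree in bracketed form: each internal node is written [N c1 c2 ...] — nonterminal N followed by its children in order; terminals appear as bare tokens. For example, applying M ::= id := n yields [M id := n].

[S [U if cond then [S [M if cond then [M id := n] else [M id := n]]]]]

S
U
if cond then S
if cond then M
if cond then if cond then M else M
if cond then if cond then id := n else M
if cond then if cond then id := n else id := n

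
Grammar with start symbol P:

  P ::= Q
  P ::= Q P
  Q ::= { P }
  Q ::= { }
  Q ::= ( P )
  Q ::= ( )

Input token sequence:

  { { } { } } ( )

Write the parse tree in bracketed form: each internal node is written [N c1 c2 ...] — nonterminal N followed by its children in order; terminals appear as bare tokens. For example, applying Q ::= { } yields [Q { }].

[P [Q { [P [Q { }] [P [Q { }]]] }] [P [Q ( )]]]

P
Q P
{ P } P
{ Q P } P
{ { } P } P
{ { } Q } P
{ { } { } } P
{ { } { } } Q
{ { } { } } ( )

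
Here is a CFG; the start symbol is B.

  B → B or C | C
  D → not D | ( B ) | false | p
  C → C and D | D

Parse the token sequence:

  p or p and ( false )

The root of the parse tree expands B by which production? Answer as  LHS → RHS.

B → B or C

[B [B [C [D p]]] or [C [C [D p]] and [D ( [B [C [D false]]] )]]]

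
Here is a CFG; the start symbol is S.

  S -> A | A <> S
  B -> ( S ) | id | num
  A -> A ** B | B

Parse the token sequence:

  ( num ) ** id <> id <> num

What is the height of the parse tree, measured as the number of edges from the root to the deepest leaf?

7

[S [A [A [B ( [S [A [B num]]] )]] ** [B id]] <> [S [A [B id]] <> [S [A [B num]]]]]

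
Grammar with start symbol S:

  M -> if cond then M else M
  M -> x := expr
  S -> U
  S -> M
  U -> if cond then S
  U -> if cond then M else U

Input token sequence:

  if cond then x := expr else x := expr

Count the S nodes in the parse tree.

[S [M if cond then [M x := expr] else [M x := expr]]]

1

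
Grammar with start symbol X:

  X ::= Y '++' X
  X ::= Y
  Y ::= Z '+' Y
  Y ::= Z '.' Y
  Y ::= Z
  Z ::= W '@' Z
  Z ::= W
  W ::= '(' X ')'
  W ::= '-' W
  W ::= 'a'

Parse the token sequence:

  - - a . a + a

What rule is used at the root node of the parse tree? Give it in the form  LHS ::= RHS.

[X [Y [Z [W - [W - [W a]]]] . [Y [Z [W a]] + [Y [Z [W a]]]]]]

X ::= Y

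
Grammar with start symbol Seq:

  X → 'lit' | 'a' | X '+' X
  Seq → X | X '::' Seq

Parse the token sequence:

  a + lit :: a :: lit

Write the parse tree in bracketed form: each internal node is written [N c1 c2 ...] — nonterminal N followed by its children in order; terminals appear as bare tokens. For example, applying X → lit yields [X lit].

[Seq [X [X a] + [X lit]] :: [Seq [X a] :: [Seq [X lit]]]]

Seq
X :: Seq
X + X :: Seq
a + X :: Seq
a + lit :: Seq
a + lit :: X :: Seq
a + lit :: a :: Seq
a + lit :: a :: X
a + lit :: a :: lit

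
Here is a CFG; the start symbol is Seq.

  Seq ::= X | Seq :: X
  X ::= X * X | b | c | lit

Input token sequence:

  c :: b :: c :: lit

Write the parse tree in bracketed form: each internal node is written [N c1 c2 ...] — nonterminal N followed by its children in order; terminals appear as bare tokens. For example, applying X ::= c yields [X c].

Seq
Seq :: X
Seq :: X :: X
Seq :: X :: X :: X
X :: X :: X :: X
c :: X :: X :: X
c :: b :: X :: X
c :: b :: c :: X
c :: b :: c :: lit

[Seq [Seq [Seq [Seq [X c]] :: [X b]] :: [X c]] :: [X lit]]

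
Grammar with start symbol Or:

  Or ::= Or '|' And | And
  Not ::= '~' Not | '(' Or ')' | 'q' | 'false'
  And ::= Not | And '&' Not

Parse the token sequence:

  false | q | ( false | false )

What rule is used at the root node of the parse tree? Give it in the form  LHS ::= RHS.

[Or [Or [Or [And [Not false]]] | [And [Not q]]] | [And [Not ( [Or [Or [And [Not false]]] | [And [Not false]]] )]]]

Or ::= Or '|' And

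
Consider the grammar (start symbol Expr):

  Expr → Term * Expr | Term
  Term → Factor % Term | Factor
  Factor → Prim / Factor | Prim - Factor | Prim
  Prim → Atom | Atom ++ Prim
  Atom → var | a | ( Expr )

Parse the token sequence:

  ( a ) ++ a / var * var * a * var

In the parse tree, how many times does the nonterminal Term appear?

[Expr [Term [Factor [Prim [Atom ( [Expr [Term [Factor [Prim [Atom a]]]]] )] ++ [Prim [Atom a]]] / [Factor [Prim [Atom var]]]]] * [Expr [Term [Factor [Prim [Atom var]]]] * [Expr [Term [Factor [Prim [Atom a]]]] * [Expr [Term [Factor [Prim [Atom var]]]]]]]]

5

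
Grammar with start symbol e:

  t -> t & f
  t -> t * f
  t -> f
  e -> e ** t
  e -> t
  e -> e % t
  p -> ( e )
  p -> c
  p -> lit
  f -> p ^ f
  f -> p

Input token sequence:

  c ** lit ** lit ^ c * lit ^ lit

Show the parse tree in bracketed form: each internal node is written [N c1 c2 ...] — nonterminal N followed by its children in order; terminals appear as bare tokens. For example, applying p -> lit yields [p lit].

[e [e [e [t [f [p c]]]] ** [t [f [p lit]]]] ** [t [t [f [p lit] ^ [f [p c]]]] * [f [p lit] ^ [f [p lit]]]]]

e
e ** t
e ** t ** t
t ** t ** t
f ** t ** t
p ** t ** t
c ** t ** t
c ** f ** t
c ** p ** t
c ** lit ** t
c ** lit ** t * f
c ** lit ** f * f
c ** lit ** p ^ f * f
c ** lit ** lit ^ f * f
c ** lit ** lit ^ p * f
c ** lit ** lit ^ c * f
c ** lit ** lit ^ c * p ^ f
c ** lit ** lit ^ c * lit ^ f
c ** lit ** lit ^ c * lit ^ p
c ** lit ** lit ^ c * lit ^ lit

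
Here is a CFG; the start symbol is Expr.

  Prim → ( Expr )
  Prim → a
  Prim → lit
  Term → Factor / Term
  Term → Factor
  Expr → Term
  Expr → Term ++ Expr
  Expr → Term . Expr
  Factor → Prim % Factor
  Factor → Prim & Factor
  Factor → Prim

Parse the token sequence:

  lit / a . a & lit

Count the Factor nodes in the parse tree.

4

[Expr [Term [Factor [Prim lit]] / [Term [Factor [Prim a]]]] . [Expr [Term [Factor [Prim a] & [Factor [Prim lit]]]]]]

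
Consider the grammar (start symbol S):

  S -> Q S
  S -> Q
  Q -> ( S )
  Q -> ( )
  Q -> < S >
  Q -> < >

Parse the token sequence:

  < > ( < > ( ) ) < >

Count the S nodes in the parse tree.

5

[S [Q < >] [S [Q ( [S [Q < >] [S [Q ( )]]] )] [S [Q < >]]]]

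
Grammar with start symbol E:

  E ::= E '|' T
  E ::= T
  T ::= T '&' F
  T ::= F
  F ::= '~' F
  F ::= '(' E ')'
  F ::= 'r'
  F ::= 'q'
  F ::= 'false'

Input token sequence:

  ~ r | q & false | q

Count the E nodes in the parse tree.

3

[E [E [E [T [F ~ [F r]]]] | [T [T [F q]] & [F false]]] | [T [F q]]]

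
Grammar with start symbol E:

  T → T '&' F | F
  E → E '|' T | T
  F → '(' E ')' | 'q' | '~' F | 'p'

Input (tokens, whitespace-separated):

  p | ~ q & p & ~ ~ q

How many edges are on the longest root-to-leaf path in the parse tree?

[E [E [T [F p]]] | [T [T [T [F ~ [F q]]] & [F p]] & [F ~ [F ~ [F q]]]]]

6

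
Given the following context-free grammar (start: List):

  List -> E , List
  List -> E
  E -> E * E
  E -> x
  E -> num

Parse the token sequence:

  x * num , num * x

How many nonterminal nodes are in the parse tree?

8

[List [E [E x] * [E num]] , [List [E [E num] * [E x]]]]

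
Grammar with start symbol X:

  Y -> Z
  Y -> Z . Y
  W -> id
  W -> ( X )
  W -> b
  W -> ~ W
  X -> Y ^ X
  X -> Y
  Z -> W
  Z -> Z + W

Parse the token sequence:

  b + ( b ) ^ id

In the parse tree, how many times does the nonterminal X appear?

3

[X [Y [Z [Z [W b]] + [W ( [X [Y [Z [W b]]]] )]]] ^ [X [Y [Z [W id]]]]]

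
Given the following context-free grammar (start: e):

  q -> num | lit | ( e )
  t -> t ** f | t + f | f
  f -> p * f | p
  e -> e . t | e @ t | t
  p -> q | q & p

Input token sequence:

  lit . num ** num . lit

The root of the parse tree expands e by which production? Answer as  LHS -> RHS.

e -> e . t

[e [e [e [t [f [p [q lit]]]]] . [t [t [f [p [q num]]]] ** [f [p [q num]]]]] . [t [f [p [q lit]]]]]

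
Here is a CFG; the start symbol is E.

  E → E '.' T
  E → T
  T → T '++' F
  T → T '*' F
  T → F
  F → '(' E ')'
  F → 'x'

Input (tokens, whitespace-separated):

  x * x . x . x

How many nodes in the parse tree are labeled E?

[E [E [E [T [T [F x]] * [F x]]] . [T [F x]]] . [T [F x]]]

3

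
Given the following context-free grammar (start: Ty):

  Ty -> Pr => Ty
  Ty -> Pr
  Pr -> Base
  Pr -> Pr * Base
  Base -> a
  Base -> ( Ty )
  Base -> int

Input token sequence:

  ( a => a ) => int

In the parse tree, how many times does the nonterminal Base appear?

4

[Ty [Pr [Base ( [Ty [Pr [Base a]] => [Ty [Pr [Base a]]]] )]] => [Ty [Pr [Base int]]]]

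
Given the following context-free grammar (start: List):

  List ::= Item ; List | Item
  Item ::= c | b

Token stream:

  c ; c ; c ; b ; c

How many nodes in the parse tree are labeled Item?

[List [Item c] ; [List [Item c] ; [List [Item c] ; [List [Item b] ; [List [Item c]]]]]]

5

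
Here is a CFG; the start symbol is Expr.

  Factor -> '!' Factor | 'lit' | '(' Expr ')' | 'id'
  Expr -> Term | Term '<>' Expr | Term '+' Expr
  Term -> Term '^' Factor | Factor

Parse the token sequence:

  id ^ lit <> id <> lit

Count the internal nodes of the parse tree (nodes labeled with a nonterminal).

[Expr [Term [Term [Factor id]] ^ [Factor lit]] <> [Expr [Term [Factor id]] <> [Expr [Term [Factor lit]]]]]

11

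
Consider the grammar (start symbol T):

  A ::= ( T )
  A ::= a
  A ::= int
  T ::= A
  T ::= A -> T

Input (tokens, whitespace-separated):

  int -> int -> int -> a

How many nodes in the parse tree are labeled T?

[T [A int] -> [T [A int] -> [T [A int] -> [T [A a]]]]]

4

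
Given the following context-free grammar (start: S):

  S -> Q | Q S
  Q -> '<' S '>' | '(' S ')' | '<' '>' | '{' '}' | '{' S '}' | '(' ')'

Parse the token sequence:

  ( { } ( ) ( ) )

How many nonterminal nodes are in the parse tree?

[S [Q ( [S [Q { }] [S [Q ( )] [S [Q ( )]]]] )]]

8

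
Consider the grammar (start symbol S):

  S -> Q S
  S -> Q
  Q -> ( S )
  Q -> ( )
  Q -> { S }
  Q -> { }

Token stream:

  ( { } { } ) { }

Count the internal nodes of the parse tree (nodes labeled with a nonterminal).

[S [Q ( [S [Q { }] [S [Q { }]]] )] [S [Q { }]]]

8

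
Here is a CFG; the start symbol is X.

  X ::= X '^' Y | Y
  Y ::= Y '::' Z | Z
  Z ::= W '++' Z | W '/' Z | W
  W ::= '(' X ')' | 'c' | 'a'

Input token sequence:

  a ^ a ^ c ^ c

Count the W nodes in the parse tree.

[X [X [X [X [Y [Z [W a]]]] ^ [Y [Z [W a]]]] ^ [Y [Z [W c]]]] ^ [Y [Z [W c]]]]

4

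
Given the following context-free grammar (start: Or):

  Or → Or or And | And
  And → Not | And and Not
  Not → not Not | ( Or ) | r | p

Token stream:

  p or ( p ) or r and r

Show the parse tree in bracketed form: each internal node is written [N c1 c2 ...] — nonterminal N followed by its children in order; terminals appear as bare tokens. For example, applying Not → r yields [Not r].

Or
Or or And
Or or And or And
And or And or And
Not or And or And
p or And or And
p or Not or And
p or ( Or ) or And
p or ( And ) or And
p or ( Not ) or And
p or ( p ) or And
p or ( p ) or And and Not
p or ( p ) or Not and Not
p or ( p ) or r and Not
p or ( p ) or r and r

[Or [Or [Or [And [Not p]]] or [And [Not ( [Or [And [Not p]]] )]]] or [And [And [Not r]] and [Not r]]]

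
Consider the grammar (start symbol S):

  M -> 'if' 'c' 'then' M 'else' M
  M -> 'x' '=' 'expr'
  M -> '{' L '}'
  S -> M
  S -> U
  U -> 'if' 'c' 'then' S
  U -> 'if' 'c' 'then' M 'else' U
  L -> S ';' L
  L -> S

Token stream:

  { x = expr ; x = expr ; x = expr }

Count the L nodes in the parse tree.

3

[S [M { [L [S [M x = expr]] ; [L [S [M x = expr]] ; [L [S [M x = expr]]]]] }]]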